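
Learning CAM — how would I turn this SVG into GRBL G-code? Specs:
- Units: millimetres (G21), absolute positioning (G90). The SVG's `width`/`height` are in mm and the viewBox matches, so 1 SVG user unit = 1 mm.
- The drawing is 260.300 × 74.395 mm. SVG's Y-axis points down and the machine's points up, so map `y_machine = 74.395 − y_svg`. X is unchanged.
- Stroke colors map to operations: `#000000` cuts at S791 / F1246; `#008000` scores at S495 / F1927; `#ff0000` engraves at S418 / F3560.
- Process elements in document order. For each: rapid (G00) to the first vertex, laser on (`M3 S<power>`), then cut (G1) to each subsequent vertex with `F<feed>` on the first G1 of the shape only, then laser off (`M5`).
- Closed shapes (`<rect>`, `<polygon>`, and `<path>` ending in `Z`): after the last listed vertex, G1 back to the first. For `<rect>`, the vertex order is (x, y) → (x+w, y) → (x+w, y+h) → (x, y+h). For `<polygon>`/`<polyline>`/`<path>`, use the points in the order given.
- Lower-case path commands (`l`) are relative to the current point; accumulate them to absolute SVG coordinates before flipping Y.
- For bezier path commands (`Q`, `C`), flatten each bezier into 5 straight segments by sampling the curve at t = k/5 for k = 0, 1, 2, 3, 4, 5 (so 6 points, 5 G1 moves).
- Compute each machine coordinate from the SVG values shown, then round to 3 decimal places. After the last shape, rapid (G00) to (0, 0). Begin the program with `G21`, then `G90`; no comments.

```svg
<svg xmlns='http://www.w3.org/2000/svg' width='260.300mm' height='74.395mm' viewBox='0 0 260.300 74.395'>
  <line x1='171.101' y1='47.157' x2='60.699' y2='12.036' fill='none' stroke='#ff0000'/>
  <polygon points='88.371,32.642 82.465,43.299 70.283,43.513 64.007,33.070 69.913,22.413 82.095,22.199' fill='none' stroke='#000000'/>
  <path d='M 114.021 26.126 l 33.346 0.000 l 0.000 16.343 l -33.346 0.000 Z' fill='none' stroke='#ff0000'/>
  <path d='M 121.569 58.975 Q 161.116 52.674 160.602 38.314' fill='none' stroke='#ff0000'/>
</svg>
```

G21
G90
G00 X171.101 Y27.238
M3 S418
G1 X60.699 Y62.359 F3560
M5
G00 X88.371 Y41.753
M3 S791
G1 X82.465 Y31.096 F1246
G1 X70.283 Y30.882
G1 X64.007 Y41.325
G1 X69.913 Y51.982
G1 X82.095 Y52.196
G1 X88.371 Y41.753
M5
G00 X114.021 Y48.269
M3 S418
G1 X147.367 Y48.269 F3560
G1 X147.367 Y31.926
G1 X114.021 Y31.926
G1 X114.021 Y48.269
M5
G00 X121.569 Y15.420
M3 S418
G1 X135.785 Y18.263 F3560
G1 X146.797 Y21.750
G1 X154.603 Y25.882
G1 X159.205 Y30.659
G1 X160.602 Y36.081
M5
G00 X0.000 Y0.000

1 u = 1 mm; y_m = 74.395 − y.

[1] `<line>` line segment, #ff0000→engrave S418 F3560: (171.101,27.238) → (60.699,62.359)

[2] `<polygon>` regular polygon, #000000→cut S791 F1246: (88.371,41.753) → (82.465,31.096) → (70.283,30.882) → (64.007,41.325) → (69.913,51.982) → (82.095,52.196) → (88.371,41.753) (closed)

[3] `<path>` rectangle, #ff0000→engrave S418 F3560: (114.021,48.269) → (147.367,48.269) → (147.367,31.926) → (114.021,31.926) → (114.021,48.269) (closed)

[4] `<path>` quadratic bezier, #ff0000→engrave S418 F3560: (121.569,15.420) → (135.785,18.263) → (146.797,21.750) → (154.603,25.882) → (159.205,30.659) → (160.602,36.081)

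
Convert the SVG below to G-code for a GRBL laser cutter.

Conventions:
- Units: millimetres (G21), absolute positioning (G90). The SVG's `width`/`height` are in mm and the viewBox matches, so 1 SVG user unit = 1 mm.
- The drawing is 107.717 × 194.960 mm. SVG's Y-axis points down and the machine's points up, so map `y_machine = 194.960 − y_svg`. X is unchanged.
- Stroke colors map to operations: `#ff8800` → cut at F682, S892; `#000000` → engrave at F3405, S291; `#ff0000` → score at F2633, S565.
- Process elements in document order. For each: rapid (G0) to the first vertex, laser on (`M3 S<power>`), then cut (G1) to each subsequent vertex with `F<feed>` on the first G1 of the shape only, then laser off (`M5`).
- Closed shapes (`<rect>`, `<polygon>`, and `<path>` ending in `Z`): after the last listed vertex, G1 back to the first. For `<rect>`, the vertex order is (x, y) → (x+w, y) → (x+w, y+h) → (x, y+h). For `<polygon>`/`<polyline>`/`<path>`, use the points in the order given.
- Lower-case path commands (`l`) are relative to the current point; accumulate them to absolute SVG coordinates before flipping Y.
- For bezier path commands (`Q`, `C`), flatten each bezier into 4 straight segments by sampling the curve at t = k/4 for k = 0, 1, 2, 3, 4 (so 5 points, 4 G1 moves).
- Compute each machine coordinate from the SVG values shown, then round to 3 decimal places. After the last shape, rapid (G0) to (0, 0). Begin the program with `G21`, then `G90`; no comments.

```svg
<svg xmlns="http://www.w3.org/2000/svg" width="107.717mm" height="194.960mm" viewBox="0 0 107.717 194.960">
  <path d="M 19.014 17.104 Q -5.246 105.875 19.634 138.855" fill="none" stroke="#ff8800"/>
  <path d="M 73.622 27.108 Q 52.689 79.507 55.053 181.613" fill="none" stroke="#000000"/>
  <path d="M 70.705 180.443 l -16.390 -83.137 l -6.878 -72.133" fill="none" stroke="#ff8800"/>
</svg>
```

G21
G90
G0 X19.014 Y177.856
M3 S892
G1 X9.955 Y136.957 F682
G1 X7.039 Y103.033
G1 X10.265 Y76.082
G1 X19.634 Y56.105
M5
G0 X73.622 Y167.852
M3 S291
G1 X64.612 Y138.546 F3405
G1 X58.513 Y103.026
G1 X55.327 Y61.293
G1 X55.053 Y13.347
M5
G0 X70.705 Y14.517
M3 S892
G1 X54.315 Y97.654 F682
G1 X47.437 Y169.787
M5
G0 X0.000 Y0.000

1 u = 1 mm; y_m = 194.960 − y.

[1] `<path>` quadratic bezier, #ff8800→cut S892 F682: (19.014,177.856) → (9.955,136.957) → (7.039,103.033) → (10.265,76.082) → (19.634,56.105)

[2] `<path>` quadratic bezier, #000000→engrave S291 F3405: (73.622,167.852) → (64.612,138.546) → (58.513,103.026) → (55.327,61.293) → (55.053,13.347)

[3] `<path>` open polyline, #ff8800→cut S892 F682: (70.705,14.517) → (54.315,97.654) → (47.437,169.787)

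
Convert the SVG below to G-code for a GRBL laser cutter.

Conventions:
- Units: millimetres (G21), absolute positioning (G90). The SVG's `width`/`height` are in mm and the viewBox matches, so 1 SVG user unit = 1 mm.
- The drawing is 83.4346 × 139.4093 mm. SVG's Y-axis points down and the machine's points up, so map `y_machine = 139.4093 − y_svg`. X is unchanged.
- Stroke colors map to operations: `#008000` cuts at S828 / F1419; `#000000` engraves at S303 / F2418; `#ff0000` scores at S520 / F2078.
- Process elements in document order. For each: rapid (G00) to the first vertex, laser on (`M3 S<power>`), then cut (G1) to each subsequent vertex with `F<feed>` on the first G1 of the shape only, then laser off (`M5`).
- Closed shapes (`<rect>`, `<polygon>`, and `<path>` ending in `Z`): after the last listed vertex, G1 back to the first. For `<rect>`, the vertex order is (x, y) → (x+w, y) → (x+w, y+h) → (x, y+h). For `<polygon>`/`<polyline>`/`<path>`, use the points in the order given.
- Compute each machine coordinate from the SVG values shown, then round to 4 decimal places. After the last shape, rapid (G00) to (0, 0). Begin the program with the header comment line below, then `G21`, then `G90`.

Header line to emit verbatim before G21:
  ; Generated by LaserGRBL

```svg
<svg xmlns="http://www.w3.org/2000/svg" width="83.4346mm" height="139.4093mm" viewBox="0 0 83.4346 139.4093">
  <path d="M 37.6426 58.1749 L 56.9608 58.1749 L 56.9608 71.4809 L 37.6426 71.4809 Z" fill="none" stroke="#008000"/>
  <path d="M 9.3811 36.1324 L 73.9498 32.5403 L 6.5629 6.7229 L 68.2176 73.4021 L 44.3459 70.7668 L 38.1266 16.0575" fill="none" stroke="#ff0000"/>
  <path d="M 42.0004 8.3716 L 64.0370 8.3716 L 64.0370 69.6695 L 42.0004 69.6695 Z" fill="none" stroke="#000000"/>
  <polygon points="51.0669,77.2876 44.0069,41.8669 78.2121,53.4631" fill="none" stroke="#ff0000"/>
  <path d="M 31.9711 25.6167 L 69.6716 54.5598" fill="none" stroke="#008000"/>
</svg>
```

; Generated by LaserGRBL
G21
G90
G00 X37.6426 Y81.2344
M3 S828
G1 X56.9608 Y81.2344 F1419
G1 X56.9608 Y67.9284
G1 X37.6426 Y67.9284
G1 X37.6426 Y81.2344
M5
G00 X9.3811 Y103.2769
M3 S520
G1 X73.9498 Y106.8690 F2078
G1 X6.5629 Y132.6864
G1 X68.2176 Y66.0072
G1 X44.3459 Y68.6425
G1 X38.1266 Y123.3518
M5
G00 X42.0004 Y131.0377
M3 S303
G1 X64.0370 Y131.0377 F2418
G1 X64.0370 Y69.7398
G1 X42.0004 Y69.7398
G1 X42.0004 Y131.0377
M5
G00 X51.0669 Y62.1217
M3 S520
G1 X44.0069 Y97.5424 F2078
G1 X78.2121 Y85.9462
G1 X51.0669 Y62.1217
M5
G00 X31.9711 Y113.7926
M3 S828
G1 X69.6716 Y84.8495 F1419
M5
G00 X0.0000 Y0.0000

Since the viewBox matches the mm dimensions, user units are millimetres directly. The only transform is the Y-flip y_m = 139.4093 − y_svg.

Shape 1 is a rectangle drawn with `<path>`. Its stroke #008000 means cut at S828, F1419. After flipping Y the toolpath is (37.6426,81.2344) → (56.9608,81.2344) → (56.9608,67.9284) → (37.6426,67.9284) → (37.6426,81.2344), returning to the start.

Shape 2 is a open polyline drawn with `<path>`. Its stroke #ff0000 means score at S520, F2078. After flipping Y the toolpath is (9.3811,103.2769) → (73.9498,106.8690) → (6.5629,132.6864) → (68.2176,66.0072) → (44.3459,68.6425) → (38.1266,123.3518).

Shape 3 is a rectangle drawn with `<path>`. Its stroke #000000 means engrave at S303, F2418. After flipping Y the toolpath is (42.0004,131.0377) → (64.0370,131.0377) → (64.0370,69.7398) → (42.0004,69.7398) → (42.0004,131.0377), returning to the start.

Shape 4 is a regular polygon drawn with `<polygon>`. Its stroke #ff0000 means score at S520, F2078. After flipping Y the toolpath is (51.0669,62.1217) → (44.0069,97.5424) → (78.2121,85.9462) → (51.0669,62.1217), returning to the start.

Shape 5 is a line segment drawn with `<path>`. Its stroke #008000 means cut at S828, F1419. After flipping Y the toolpath is (31.9711,113.7926) → (69.6716,84.8495).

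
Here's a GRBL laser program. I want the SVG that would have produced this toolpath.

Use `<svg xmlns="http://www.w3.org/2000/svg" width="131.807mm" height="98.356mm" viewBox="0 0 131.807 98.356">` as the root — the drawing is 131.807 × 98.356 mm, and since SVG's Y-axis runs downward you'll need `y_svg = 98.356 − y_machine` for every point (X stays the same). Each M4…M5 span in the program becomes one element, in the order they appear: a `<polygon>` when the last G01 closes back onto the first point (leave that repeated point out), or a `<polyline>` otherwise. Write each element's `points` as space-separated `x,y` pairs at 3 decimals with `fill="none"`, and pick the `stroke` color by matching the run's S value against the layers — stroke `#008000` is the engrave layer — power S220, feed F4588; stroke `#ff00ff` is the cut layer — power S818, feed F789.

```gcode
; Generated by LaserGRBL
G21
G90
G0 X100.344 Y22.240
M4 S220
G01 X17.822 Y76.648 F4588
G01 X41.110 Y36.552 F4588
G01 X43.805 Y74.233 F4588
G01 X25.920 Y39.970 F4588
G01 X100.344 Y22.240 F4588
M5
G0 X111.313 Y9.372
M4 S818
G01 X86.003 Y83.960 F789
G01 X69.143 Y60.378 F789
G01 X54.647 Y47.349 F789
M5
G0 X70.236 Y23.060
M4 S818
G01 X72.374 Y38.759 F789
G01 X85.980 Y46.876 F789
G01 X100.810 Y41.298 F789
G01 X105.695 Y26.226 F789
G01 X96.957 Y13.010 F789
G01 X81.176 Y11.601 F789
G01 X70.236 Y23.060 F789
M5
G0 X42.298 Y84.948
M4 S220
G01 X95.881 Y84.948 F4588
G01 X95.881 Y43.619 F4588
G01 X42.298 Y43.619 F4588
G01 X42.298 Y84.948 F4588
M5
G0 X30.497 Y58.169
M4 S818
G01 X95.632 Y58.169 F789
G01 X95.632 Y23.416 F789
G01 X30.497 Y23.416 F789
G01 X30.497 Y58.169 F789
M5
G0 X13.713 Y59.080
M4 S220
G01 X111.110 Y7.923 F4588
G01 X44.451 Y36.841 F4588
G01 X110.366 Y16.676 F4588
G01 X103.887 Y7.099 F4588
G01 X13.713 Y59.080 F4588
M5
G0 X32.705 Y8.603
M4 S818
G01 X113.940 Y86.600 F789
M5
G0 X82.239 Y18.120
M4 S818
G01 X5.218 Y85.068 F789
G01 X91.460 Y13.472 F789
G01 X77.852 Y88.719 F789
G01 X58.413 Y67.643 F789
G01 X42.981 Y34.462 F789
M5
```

Each laser-on run becomes one SVG element. Flip Y back into SVG space with y_svg = 98.356 − y_machine.

Run 1: power S220 maps to stroke `#008000` (engrave). The run returns to its start, so emit a `<polygon>` with points (Y-flipped): 100.344,76.116 17.822,21.708 41.110,61.804 43.805,24.123 25.920,58.386.

Run 2: the run's S818 means `#ff00ff` (cut). The run is open, so emit a `<polyline>` with points (Y-flipped): 111.313,88.984 86.003,14.396 69.143,37.978 54.647,51.007.

Run 3: the run's S818 means `#ff00ff` (cut). The run returns to its start, so emit a `<polygon>` with points (Y-flipped): 70.236,75.296 72.374,59.597 85.980,51.480 100.810,57.058 105.695,72.130 96.957,85.346 81.176,86.755.

Run 4: power S220 maps to stroke `#008000` (engrave). The run returns to its start, so emit a `<polygon>` with points (Y-flipped): 42.298,13.408 95.881,13.408 95.881,54.737 42.298,54.737.

Run 5: the run's S818 means `#ff00ff` (cut). The run returns to its start, so emit a `<polygon>` with points (Y-flipped): 30.497,40.187 95.632,40.187 95.632,74.940 30.497,74.940.

Run 6: the run's S220 means `#008000` (engrave). The run returns to its start, so emit a `<polygon>` with points (Y-flipped): 13.713,39.276 111.110,90.433 44.451,61.515 110.366,81.680 103.887,91.257.

Run 7: S818 ⇒ cut layer `#ff00ff`. The run is open, so emit a `<polyline>` with points (Y-flipped): 32.705,89.753 113.940,11.756.

Run 8: power S818 maps to stroke `#ff00ff` (cut). The run is open, so emit a `<polyline>` with points (Y-flipped): 82.239,80.236 5.218,13.288 91.460,84.884 77.852,9.637 58.413,30.713 42.981,63.894.

<svg xmlns="http://www.w3.org/2000/svg" width="131.807mm" height="98.356mm" viewBox="0 0 131.807 98.356">
  <polygon points="100.344,76.116 17.822,21.708 41.110,61.804 43.805,24.123 25.920,58.386" fill="none" stroke="#008000"/>
  <polyline points="111.313,88.984 86.003,14.396 69.143,37.978 54.647,51.007" fill="none" stroke="#ff00ff"/>
  <polygon points="70.236,75.296 72.374,59.597 85.980,51.480 100.810,57.058 105.695,72.130 96.957,85.346 81.176,86.755" fill="none" stroke="#ff00ff"/>
  <polygon points="42.298,13.408 95.881,13.408 95.881,54.737 42.298,54.737" fill="none" stroke="#008000"/>
  <polygon points="30.497,40.187 95.632,40.187 95.632,74.940 30.497,74.940" fill="none" stroke="#ff00ff"/>
  <polygon points="13.713,39.276 111.110,90.433 44.451,61.515 110.366,81.680 103.887,91.257" fill="none" stroke="#008000"/>
  <polyline points="32.705,89.753 113.940,11.756" fill="none" stroke="#ff00ff"/>
  <polyline points="82.239,80.236 5.218,13.288 91.460,84.884 77.852,9.637 58.413,30.713 42.981,63.894" fill="none" stroke="#ff00ff"/>
</svg>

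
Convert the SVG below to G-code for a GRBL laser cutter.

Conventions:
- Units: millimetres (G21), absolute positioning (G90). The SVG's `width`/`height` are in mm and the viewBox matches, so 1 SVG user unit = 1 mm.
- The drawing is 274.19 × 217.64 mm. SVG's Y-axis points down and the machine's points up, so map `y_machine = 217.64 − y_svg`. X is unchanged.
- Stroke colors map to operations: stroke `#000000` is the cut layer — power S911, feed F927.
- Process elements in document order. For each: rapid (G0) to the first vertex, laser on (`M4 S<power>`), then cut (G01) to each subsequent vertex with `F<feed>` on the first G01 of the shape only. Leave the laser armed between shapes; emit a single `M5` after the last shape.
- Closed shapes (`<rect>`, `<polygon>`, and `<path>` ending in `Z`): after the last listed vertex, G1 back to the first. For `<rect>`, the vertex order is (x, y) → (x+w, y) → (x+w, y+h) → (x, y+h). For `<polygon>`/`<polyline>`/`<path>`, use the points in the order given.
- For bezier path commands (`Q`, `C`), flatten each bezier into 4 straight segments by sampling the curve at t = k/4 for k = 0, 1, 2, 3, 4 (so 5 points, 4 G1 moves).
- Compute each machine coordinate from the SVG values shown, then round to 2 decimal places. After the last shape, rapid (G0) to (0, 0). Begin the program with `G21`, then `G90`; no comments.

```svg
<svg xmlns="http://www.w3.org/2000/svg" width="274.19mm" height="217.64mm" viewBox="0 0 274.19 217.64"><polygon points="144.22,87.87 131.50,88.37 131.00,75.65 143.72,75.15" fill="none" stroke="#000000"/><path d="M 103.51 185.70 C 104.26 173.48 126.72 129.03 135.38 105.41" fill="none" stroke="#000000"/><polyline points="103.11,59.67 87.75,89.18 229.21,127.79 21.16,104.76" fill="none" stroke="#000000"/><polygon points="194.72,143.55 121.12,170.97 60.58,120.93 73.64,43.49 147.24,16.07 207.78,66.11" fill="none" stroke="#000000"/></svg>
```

G21
G90
G0 X144.22 Y129.77
M4 S911
G01 X131.50 Y129.27 F927
G01 X131.00 Y141.99
G01 X143.72 Y142.49
G01 X144.22 Y129.77
G0 X103.51 Y31.94
M4 S911
G01 X107.59 Y46.32 F927
G01 X116.48 Y67.81
G01 X126.85 Y91.44
G01 X135.38 Y112.23
G0 X103.11 Y157.97
M4 S911
G01 X87.75 Y128.46 F927
G01 X229.21 Y89.85
G01 X21.16 Y112.88
G0 X194.72 Y74.09
M4 S911
G01 X121.12 Y46.67 F927
G01 X60.58 Y96.71
G01 X73.64 Y174.15
G01 X147.24 Y201.57
G01 X207.78 Y151.53
G01 X194.72 Y74.09
M5
G0 X0.00 Y0.00

1 u = 1 mm; y_m = 217.64 − y.

[1] `<polygon>` regular polygon, #000000→cut S911 F927: (144.22,129.77) → (131.50,129.27) → (131.00,141.99) → (143.72,142.49) → (144.22,129.77) (closed)

[2] `<path>` cubic bezier, #000000→cut S911 F927: (103.51,31.94) → (107.59,46.32) → (116.48,67.81) → (126.85,91.44) → (135.38,112.23)

[3] `<polyline>` open polyline, #000000→cut S911 F927: (103.11,157.97) → (87.75,128.46) → (229.21,89.85) → (21.16,112.88)

[4] `<polygon>` regular polygon, #000000→cut S911 F927: (194.72,74.09) → (121.12,46.67) → (60.58,96.71) → (73.64,174.15) → (147.24,201.57) → (207.78,151.53) → (194.72,74.09) (closed)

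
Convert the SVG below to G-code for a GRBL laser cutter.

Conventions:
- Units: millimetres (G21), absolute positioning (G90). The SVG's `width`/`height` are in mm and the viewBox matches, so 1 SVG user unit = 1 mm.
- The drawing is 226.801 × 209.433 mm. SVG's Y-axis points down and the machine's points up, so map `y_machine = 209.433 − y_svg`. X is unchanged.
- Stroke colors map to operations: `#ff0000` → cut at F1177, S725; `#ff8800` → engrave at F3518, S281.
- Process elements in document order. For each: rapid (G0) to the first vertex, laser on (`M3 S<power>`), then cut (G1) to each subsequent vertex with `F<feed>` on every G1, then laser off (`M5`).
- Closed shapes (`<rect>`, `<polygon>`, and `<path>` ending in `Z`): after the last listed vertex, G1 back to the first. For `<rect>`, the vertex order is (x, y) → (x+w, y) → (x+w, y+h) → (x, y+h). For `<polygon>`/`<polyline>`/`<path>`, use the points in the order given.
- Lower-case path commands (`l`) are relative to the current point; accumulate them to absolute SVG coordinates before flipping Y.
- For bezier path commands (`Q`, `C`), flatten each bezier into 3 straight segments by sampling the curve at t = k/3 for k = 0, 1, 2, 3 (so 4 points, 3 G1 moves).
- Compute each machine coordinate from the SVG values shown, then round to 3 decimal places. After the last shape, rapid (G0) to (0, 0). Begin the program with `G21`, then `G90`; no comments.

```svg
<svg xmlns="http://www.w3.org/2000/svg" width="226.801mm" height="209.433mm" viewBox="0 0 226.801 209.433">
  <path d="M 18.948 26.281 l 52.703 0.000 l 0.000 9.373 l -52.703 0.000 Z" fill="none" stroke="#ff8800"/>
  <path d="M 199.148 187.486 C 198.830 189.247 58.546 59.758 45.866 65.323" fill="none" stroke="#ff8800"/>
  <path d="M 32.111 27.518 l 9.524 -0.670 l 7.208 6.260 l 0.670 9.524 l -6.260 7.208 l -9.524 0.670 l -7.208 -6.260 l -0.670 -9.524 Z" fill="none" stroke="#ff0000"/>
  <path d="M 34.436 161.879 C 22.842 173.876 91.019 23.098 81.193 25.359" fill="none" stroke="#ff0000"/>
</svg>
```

G21
G90
G0 X18.948 Y183.152
M3 S281
G1 X71.651 Y183.152 F3518
G1 X71.651 Y173.779 F3518
G1 X18.948 Y173.779 F3518
G1 X18.948 Y183.152 F3518
M5
G0 X199.148 Y21.947
M3 S281
G1 X162.085 Y54.073 F3518
G1 X91.171 Y114.520 F3518
G1 X45.866 Y144.110 F3518
M5
G0 X32.111 Y181.915
M3 S725
G1 X41.635 Y182.585 F1177
G1 X48.843 Y176.325 F1177
G1 X49.513 Y166.801 F1177
G1 X43.253 Y159.593 F1177
G1 X33.729 Y158.923 F1177
G1 X26.521 Y165.183 F1177
G1 X25.851 Y174.707 F1177
G1 X32.111 Y181.915 F1177
M5
G0 X34.436 Y47.554
M3 S725
G1 X43.589 Y78.119 F1177
G1 X70.861 Y147.019 F1177
G1 X81.193 Y184.074 F1177
M5
G0 X0.000 Y0.000

1 u = 1 mm; y_m = 209.433 − y.

[1] `<path>` rectangle, #ff8800→engrave S281 F3518: (18.948,183.152) → (71.651,183.152) → (71.651,173.779) → (18.948,173.779) → (18.948,183.152) (closed)

[2] `<path>` cubic bezier, #ff8800→engrave S281 F3518: (199.148,21.947) → (162.085,54.073) → (91.171,114.520) → (45.866,144.110)

[3] `<path>` regular polygon, #ff0000→cut S725 F1177: (32.111,181.915) → (41.635,182.585) → (48.843,176.325) → (49.513,166.801) → (43.253,159.593) → (33.729,158.923) → (26.521,165.183) → (25.851,174.707) → (32.111,181.915) (closed)

[4] `<path>` cubic bezier, #ff0000→cut S725 F1177: (34.436,47.554) → (43.589,78.119) → (70.861,147.019) → (81.193,184.074)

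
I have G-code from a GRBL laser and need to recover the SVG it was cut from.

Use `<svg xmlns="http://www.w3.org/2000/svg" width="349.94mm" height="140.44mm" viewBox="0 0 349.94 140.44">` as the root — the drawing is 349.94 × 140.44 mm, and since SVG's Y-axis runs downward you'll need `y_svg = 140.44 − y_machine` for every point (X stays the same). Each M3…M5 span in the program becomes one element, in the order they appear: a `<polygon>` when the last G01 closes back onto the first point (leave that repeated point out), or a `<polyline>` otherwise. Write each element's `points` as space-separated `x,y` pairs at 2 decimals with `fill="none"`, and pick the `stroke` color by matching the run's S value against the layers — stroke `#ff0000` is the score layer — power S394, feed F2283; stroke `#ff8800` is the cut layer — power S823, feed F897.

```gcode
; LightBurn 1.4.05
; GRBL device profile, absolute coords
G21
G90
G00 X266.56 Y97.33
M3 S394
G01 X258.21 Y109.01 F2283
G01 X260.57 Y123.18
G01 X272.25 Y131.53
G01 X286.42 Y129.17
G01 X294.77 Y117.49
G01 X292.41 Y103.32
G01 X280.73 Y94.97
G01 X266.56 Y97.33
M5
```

Machine Y-up, SVG Y-down with viewBox height 140.44, so y_svg = 140.44 − y_machine; X carries over. Every run uses S394, so all elements get stroke `#ff0000` (score).

Run 1: The run returns to its start, so emit a `<polygon>` with points (Y-flipped): 266.56,43.11 258.21,31.43 260.57,17.26 272.25,8.91 286.42,11.27 294.77,22.95 292.41,37.12 280.73,45.47.

<svg xmlns="http://www.w3.org/2000/svg" width="349.94mm" height="140.44mm" viewBox="0 0 349.94 140.44">
  <polygon points="266.56,43.11 258.21,31.43 260.57,17.26 272.25,8.91 286.42,11.27 294.77,22.95 292.41,37.12 280.73,45.47" fill="none" stroke="#ff0000"/>
</svg>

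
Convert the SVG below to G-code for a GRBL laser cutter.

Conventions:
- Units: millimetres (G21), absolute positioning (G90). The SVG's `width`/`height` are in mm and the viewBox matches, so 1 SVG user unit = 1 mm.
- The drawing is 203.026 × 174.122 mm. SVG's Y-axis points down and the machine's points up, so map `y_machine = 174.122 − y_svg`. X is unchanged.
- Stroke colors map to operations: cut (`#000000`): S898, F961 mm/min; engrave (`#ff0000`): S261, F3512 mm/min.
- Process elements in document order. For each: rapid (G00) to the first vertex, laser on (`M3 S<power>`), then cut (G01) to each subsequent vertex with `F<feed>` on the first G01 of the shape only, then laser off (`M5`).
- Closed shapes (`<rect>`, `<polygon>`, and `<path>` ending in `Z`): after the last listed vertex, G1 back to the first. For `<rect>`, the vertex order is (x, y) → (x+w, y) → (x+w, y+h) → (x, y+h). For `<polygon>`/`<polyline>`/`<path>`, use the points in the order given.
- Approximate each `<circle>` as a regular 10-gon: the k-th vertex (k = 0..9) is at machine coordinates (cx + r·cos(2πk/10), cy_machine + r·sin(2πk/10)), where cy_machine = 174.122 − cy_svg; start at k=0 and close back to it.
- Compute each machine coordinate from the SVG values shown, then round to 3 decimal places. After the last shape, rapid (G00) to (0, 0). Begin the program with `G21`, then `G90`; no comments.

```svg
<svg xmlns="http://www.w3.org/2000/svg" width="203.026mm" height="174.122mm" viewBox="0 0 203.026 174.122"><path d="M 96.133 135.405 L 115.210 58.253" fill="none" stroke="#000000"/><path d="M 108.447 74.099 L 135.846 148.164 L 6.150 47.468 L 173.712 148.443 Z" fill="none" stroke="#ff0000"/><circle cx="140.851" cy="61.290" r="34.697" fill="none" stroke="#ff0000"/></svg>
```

G21
G90
G00 X96.133 Y38.717
M3 S898
G01 X115.210 Y115.869 F961
M5
G00 X108.447 Y100.023
M3 S261
G01 X135.846 Y25.958 F3512
G01 X6.150 Y126.654
G01 X173.712 Y25.679
G01 X108.447 Y100.023
M5
G00 X175.548 Y112.832
M3 S261
G01 X168.921 Y133.226 F3512
G01 X151.573 Y145.831
G01 X130.129 Y145.831
G01 X112.781 Y133.226
G01 X106.154 Y112.832
G01 X112.781 Y92.438
G01 X130.129 Y79.833
G01 X151.573 Y79.833
G01 X168.921 Y92.438
G01 X175.548 Y112.832
M5
G00 X0.000 Y0.000

Since the viewBox matches the mm dimensions, user units are millimetres directly. The only transform is the Y-flip y_m = 174.122 − y_svg.

Shape 1 is a line segment drawn with `<path>`. Its stroke #000000 means cut at S898, F961. After flipping Y the toolpath is (96.133,38.717) → (115.210,115.869).

Shape 2 is a closed polygon drawn with `<path>`. Its stroke #ff0000 means engrave at S261, F3512. After flipping Y the toolpath is (108.447,100.023) → (135.846,25.958) → (6.150,126.654) → (173.712,25.679) → (108.447,100.023), returning to the start.

Shape 3 is a circle drawn with `<circle>`. Its stroke #ff0000 means engrave at S261, F3512. After flipping Y the toolpath is (175.548,112.832) → (168.921,133.226) → (151.573,145.831) → (130.129,145.831) → (112.781,133.226) → (106.154,112.832) → (112.781,92.438) → (130.129,79.833) → (151.573,79.833) → (168.921,92.438) → (175.548,112.832), returning to the start.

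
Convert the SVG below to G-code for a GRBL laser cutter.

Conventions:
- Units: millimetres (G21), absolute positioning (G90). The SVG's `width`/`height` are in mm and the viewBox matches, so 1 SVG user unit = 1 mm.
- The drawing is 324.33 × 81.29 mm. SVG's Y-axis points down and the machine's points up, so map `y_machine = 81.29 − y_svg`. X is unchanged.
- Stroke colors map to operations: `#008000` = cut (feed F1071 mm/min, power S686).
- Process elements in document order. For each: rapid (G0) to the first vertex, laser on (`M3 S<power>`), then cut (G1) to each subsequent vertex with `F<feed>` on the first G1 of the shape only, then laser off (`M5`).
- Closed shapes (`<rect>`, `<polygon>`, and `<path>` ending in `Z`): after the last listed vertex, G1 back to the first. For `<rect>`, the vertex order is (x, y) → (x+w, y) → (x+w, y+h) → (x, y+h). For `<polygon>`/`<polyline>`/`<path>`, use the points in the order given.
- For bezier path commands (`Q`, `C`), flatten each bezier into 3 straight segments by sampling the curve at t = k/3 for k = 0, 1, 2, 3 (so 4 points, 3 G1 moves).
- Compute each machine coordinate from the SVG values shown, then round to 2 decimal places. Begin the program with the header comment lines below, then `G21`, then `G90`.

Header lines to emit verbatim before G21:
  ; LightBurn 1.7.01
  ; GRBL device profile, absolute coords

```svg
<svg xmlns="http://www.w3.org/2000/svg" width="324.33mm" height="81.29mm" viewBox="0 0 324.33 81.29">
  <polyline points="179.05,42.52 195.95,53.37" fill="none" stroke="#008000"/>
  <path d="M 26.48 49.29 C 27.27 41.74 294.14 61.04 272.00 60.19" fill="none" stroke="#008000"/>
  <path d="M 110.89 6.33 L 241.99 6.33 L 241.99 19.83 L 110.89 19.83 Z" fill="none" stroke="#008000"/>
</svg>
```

1 u = 1 mm; y_m = 81.29 − y.

[1] `<polyline>` line segment, #008000→cut S686 F1071: (179.05,38.77) → (195.95,27.92)

[2] `<path>` cubic bezier, #008000→cut S686 F1071: (26.48,32.00) → (95.40,32.34) → (218.36,25.23) → (272.00,21.10)

[3] `<path>` rectangle, #008000→cut S686 F1071: (110.89,74.96) → (241.99,74.96) → (241.99,61.46) → (110.89,61.46) → (110.89,74.96) (closed)

; LightBurn 1.7.01
; GRBL device profile, absolute coords
G21
G90
G0 X179.05 Y38.77
M3 S686
G1 X195.95 Y27.92 F1071
M5
G0 X26.48 Y32.00
M3 S686
G1 X95.40 Y32.34 F1071
G1 X218.36 Y25.23
G1 X272.00 Y21.10
M5
G0 X110.89 Y74.96
M3 S686
G1 X241.99 Y74.96 F1071
G1 X241.99 Y61.46
G1 X110.89 Y61.46
G1 X110.89 Y74.96
M5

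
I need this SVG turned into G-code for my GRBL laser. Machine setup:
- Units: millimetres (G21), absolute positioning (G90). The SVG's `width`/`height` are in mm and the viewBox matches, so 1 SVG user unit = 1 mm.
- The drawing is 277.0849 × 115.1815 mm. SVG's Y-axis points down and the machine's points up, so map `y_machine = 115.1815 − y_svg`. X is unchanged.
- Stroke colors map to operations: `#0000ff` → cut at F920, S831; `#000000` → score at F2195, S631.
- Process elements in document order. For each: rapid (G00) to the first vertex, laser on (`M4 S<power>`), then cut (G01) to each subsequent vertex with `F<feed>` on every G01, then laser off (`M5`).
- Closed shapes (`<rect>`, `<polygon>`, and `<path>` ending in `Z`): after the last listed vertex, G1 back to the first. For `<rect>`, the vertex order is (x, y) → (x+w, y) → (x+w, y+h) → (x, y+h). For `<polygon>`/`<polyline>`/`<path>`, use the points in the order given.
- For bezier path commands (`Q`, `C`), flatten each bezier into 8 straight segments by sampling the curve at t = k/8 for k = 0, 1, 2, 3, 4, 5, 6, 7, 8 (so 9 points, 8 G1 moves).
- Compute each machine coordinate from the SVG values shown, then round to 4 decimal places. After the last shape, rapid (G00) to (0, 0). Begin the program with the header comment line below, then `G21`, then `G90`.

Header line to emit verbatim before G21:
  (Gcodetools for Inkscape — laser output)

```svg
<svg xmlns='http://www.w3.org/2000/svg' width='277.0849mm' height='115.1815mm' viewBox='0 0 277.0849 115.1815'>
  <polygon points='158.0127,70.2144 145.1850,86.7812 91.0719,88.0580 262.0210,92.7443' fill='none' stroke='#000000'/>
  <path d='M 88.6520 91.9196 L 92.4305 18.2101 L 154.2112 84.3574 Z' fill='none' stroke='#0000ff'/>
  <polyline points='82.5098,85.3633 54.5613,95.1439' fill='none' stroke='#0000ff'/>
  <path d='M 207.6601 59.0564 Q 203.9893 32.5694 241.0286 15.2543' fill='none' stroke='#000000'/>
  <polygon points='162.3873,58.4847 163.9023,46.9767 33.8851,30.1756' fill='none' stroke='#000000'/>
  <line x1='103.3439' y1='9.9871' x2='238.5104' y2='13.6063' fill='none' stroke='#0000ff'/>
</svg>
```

(Gcodetools for Inkscape — laser output)
G21
G90
G00 X158.0127 Y44.9671
M4 S631
G01 X145.1850 Y28.4003 F2195
G01 X91.0719 Y27.1235 F2195
G01 X262.0210 Y22.4372 F2195
G01 X158.0127 Y44.9671 F2195
M5
G00 X88.6520 Y23.2619
M4 S831
G01 X92.4305 Y96.9714 F920
G01 X154.2112 Y30.8241 F920
G01 X88.6520 Y23.2619 F920
M5
G00 X82.5098 Y29.8182
M4 S831
G01 X54.5613 Y20.0376 F920
M5
G00 X207.6601 Y56.1251
M4 S631
G01 X207.3785 Y62.6035 F2195
G01 X208.3691 Y68.7954 F2195
G01 X210.6319 Y74.7006 F2195
G01 X214.1668 Y80.3191 F2195
G01 X218.9740 Y85.6511 F2195
G01 X225.0533 Y90.6964 F2195
G01 X232.4049 Y95.4551 F2195
G01 X241.0286 Y99.9272 F2195
M5
G00 X162.3873 Y56.6968
M4 S631
G01 X163.9023 Y68.2048 F2195
G01 X33.8851 Y85.0059 F2195
G01 X162.3873 Y56.6968 F2195
M5
G00 X103.3439 Y105.1944
M4 S831
G01 X238.5104 Y101.5752 F920
M5
G00 X0.0000 Y0.0000

viewBox `0 0 277.0849 115.1815` with mm width/height → 1 unit = 1 mm. Flip: y_m = 115.1815 − y_svg.

**Shape 1** — `<polygon>` closed polygon, stroke `#000000` → score (S631, F2195). Machine vertices: (158.0127,44.9671) → (145.1850,28.4003) → (91.0719,27.1235) → (262.0210,22.4372) → (158.0127,44.9671). Closed: final G1 returns to the first vertex.

**Shape 2** — `<path>` closed polygon, stroke `#0000ff` → cut (S831, F920). Machine vertices: (88.6520,23.2619) → (92.4305,96.9714) → (154.2112,30.8241) → (88.6520,23.2619). Closed: final G1 returns to the first vertex.

**Shape 3** — `<polyline>` line segment, stroke `#0000ff` → cut (S831, F920). Machine vertices: (82.5098,29.8182) → (54.5613,20.0376). Open path.

**Shape 4** — `<path>` quadratic bezier, stroke `#000000` → score (S631, F2195). Control points (SVG): P0=(207.6601,59.0564), P1=(203.9893,32.5694), P2=(241.0286,15.2543); sampled at t=k/8. Machine vertices: (207.6601,56.1251) → (207.3785,62.6035) → (208.3691,68.7954) → (210.6319,74.7006) → (214.1668,80.3191) → (218.9740,85.6511) → (225.0533,90.6964) → (232.4049,95.4551) → (241.0286,99.9272). Open path.

**Shape 5** — `<polygon>` closed polygon, stroke `#000000` → score (S631, F2195). Machine vertices: (162.3873,56.6968) → (163.9023,68.2048) → (33.8851,85.0059) → (162.3873,56.6968). Closed: final G1 returns to the first vertex.

**Shape 6** — `<line>` line segment, stroke `#0000ff` → cut (S831, F920). Machine vertices: (103.3439,105.1944) → (238.5104,101.5752). Open path.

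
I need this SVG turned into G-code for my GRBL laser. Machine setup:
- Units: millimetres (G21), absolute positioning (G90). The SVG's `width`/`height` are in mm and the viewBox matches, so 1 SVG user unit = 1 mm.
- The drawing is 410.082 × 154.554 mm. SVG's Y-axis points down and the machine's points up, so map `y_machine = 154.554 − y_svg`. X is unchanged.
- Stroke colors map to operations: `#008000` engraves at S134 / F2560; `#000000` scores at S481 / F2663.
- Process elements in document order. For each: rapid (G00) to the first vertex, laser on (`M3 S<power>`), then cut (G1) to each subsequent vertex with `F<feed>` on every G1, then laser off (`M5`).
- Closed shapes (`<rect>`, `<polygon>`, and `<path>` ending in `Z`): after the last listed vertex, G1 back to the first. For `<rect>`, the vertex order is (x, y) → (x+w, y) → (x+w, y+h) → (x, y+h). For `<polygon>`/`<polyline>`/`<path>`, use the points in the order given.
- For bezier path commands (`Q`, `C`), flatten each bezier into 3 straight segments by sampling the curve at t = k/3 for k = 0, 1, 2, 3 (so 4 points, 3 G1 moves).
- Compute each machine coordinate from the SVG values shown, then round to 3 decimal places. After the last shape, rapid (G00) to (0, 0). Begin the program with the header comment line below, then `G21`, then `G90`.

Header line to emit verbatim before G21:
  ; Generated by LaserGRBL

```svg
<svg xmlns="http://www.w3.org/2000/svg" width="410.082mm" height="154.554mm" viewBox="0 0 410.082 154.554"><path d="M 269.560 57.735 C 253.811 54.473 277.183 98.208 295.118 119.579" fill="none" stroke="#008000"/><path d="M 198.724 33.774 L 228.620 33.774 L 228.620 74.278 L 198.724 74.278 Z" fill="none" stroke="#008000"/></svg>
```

viewBox `0 0 410.082 154.554` with mm width/height → 1 unit = 1 mm. Flip: y_m = 154.554 − y_svg.

**Shape 1** — `<path>` cubic bezier, stroke `#008000` → engrave (S134, F2560). Control points (SVG): P0=(269.560,57.735), P1=(253.811,54.473), P2=(277.183,98.208), P3=(295.118,119.579); sampled at t=k/3. Machine vertices: (269.560,96.819) → (265.201,86.984) → (277.021,61.232) → (295.118,34.975). Open path.

**Shape 2** — `<path>` rectangle, stroke `#008000` → engrave (S134, F2560). Machine vertices: (198.724,120.780) → (228.620,120.780) → (228.620,80.276) → (198.724,80.276) → (198.724,120.780). Closed: final G1 returns to the first vertex.

; Generated by LaserGRBL
G21
G90
G00 X269.560 Y96.819
M3 S134
G1 X265.201 Y86.984 F2560
G1 X277.021 Y61.232 F2560
G1 X295.118 Y34.975 F2560
M5
G00 X198.724 Y120.780
M3 S134
G1 X228.620 Y120.780 F2560
G1 X228.620 Y80.276 F2560
G1 X198.724 Y80.276 F2560
G1 X198.724 Y120.780 F2560
M5
G00 X0.000 Y0.000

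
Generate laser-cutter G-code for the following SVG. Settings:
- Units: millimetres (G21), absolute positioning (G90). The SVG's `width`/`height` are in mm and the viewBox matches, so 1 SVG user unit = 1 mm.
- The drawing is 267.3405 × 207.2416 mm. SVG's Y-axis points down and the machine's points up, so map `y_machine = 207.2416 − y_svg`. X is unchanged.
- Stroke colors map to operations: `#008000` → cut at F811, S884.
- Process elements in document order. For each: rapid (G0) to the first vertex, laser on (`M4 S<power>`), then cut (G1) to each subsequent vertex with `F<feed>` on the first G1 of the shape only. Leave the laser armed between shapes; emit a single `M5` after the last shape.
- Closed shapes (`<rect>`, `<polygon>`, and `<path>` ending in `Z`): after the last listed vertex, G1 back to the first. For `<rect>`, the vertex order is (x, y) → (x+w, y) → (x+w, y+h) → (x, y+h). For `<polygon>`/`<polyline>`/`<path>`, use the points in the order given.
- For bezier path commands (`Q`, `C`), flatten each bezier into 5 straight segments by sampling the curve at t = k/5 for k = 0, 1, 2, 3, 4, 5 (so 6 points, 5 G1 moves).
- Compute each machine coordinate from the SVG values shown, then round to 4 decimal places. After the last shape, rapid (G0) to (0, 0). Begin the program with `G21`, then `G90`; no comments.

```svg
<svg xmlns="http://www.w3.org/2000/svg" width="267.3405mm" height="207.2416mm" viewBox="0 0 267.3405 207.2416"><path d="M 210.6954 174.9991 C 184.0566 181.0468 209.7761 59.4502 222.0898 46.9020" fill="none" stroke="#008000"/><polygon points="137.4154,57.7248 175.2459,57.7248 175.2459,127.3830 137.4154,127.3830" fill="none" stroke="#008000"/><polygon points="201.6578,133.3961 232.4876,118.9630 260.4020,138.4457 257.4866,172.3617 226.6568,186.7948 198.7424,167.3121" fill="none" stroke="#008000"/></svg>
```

G21
G90
G0 X210.6954 Y32.2425
M4 S884
G1 X200.4690 Y42.0377 F811
G1 X199.6519 Y71.1062
G1 X205.0875 Y108.0869
G1 X213.6190 Y141.6184
G1 X222.0898 Y160.3396
G0 X137.4154 Y149.5168
M4 S884
G1 X175.2459 Y149.5168 F811
G1 X175.2459 Y79.8586
G1 X137.4154 Y79.8586
G1 X137.4154 Y149.5168
G0 X201.6578 Y73.8455
M4 S884
G1 X232.4876 Y88.2786 F811
G1 X260.4020 Y68.7959
G1 X257.4866 Y34.8799
G1 X226.6568 Y20.4468
G1 X198.7424 Y39.9295
G1 X201.6578 Y73.8455
M5
G0 X0.0000 Y0.0000

1 u = 1 mm; y_m = 207.2416 − y.

[1] `<path>` cubic bezier, #008000→cut S884 F811: (210.6954,32.2425) → (200.4690,42.0377) → (199.6519,71.1062) → (205.0875,108.0869) → (213.6190,141.6184) → (222.0898,160.3396)

[2] `<polygon>` rectangle, #008000→cut S884 F811: (137.4154,149.5168) → (175.2459,149.5168) → (175.2459,79.8586) → (137.4154,79.8586) → (137.4154,149.5168) (closed)

[3] `<polygon>` regular polygon, #008000→cut S884 F811: (201.6578,73.8455) → (232.4876,88.2786) → (260.4020,68.7959) → (257.4866,34.8799) → (226.6568,20.4468) → (198.7424,39.9295) → (201.6578,73.8455) (closed)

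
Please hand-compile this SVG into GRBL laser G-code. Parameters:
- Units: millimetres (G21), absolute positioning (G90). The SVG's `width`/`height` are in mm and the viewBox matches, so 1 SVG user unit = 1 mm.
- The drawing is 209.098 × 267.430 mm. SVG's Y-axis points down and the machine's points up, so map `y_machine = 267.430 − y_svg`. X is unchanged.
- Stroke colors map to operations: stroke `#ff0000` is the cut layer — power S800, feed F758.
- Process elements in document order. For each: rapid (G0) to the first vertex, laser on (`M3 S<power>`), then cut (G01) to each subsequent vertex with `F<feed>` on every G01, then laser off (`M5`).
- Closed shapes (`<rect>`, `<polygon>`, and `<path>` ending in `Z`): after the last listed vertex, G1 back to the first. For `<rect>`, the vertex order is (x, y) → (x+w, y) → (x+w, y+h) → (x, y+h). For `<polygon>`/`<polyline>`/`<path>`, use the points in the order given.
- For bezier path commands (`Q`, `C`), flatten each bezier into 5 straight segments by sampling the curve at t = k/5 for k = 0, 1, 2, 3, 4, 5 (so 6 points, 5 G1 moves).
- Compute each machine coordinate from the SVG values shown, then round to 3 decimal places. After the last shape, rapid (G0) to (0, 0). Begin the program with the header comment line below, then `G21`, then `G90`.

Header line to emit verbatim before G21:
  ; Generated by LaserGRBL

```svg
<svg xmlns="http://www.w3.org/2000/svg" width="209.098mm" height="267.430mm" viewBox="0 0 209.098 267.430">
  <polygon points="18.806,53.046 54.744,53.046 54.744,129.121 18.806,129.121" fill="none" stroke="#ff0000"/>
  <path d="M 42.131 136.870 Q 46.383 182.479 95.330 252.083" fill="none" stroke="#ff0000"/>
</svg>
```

; Generated by LaserGRBL
G21
G90
G0 X18.806 Y214.384
M3 S800
G01 X54.744 Y214.384 F758
G01 X54.744 Y138.309 F758
G01 X18.806 Y138.309 F758
G01 X18.806 Y214.384 F758
M5
G0 X42.131 Y130.560
M3 S800
G01 X45.620 Y111.357 F758
G01 X52.684 Y90.234 F758
G01 X63.324 Y67.191 F758
G01 X77.539 Y42.229 F758
G01 X95.330 Y15.347 F758
M5
G0 X0.000 Y0.000

1 u = 1 mm; y_m = 267.430 − y.

[1] `<polygon>` rectangle, #ff0000→cut S800 F758: (18.806,214.384) → (54.744,214.384) → (54.744,138.309) → (18.806,138.309) → (18.806,214.384) (closed)

[2] `<path>` quadratic bezier, #ff0000→cut S800 F758: (42.131,130.560) → (45.620,111.357) → (52.684,90.234) → (63.324,67.191) → (77.539,42.229) → (95.330,15.347)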